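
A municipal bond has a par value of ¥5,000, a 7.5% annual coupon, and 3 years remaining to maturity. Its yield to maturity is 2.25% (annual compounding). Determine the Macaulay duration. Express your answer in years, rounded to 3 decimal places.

2.810 years

Periodic yield y = 0.0225. Discount each cash flow and weight by its year:
  t   CF        PV=CF/(1+0.0225)^t    t·PV
  1       375.00       366.7482       366.7482
  2       375.00       358.6779       717.3558
  3     5,375.00     5,027.9218    15,083.7655
  Σ                  5,753.3479    16,167.8695
Price P = Σ PV = 5,753.3479.
Macaulay duration = Σ(t·PV) / P = 16,167.8695 / 5,753.3479 = 2.81017 years.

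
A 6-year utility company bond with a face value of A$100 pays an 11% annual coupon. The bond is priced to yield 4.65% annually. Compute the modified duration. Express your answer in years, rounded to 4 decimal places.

4.6622 years

Periodic yield y = 0.0465. First find Macaulay duration:
  t   CF        PV=CF/(1+0.0465)^t    t·PV
  1        11.00        10.5112        10.5112
  2        11.00        10.0442        20.0883
  3        11.00         9.5979        28.7936
  4        11.00         9.1714        36.6856
  5        11.00         8.7639        43.8194
  6       111.00        84.5060       507.0360
  Σ                    132.5946       646.9343
P = 132.5946; Macaulay duration = 646.9343 / 132.5946 = 4.87904 years.
Modified duration = D_Mac / (1 + y) = 4.87904 / 1.0465 = 4.66225 years.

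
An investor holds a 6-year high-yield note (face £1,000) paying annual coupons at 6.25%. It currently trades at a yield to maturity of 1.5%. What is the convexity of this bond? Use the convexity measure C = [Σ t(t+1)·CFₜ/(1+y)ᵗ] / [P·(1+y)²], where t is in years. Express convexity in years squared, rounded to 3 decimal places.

With y = 0.015:
  t   CF        PV=CF/(1+0.015)^t    t·PV        t(t+1)·PV
  1        62.50        61.5764        61.5764         123.1527
  2        62.50        60.6664       121.3327         363.9982
  3        62.50        59.7698       179.3094         717.2377
  4        62.50        58.8865       235.5461       1,177.7303
  5        62.50        58.0163       290.0814       1,740.4881
  6     1,062.50       971.7011     5,830.2065      40,811.4453
  Σ                  1,270.6164     6,718.0524      44,934.0523
P = 1,270.6164.
Convexity = Σ t(t+1)·PV / [P·(1+y)²] = 44,934.0523 / (1,270.6164 × 1.030225) = 34.32646.

34.326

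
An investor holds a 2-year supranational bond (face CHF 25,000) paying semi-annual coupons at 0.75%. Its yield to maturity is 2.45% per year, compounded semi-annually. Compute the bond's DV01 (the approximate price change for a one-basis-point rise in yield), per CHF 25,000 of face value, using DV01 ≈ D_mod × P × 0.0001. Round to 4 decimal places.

CHF 4.7493

Periodic yield y = 0.01225.
  t   CF        PV=CF/(1+0.01225)^t    t·PV
  1        93.75        92.6155        92.6155
  2        93.75        91.4947       182.9893
  3        93.75        90.3874       271.1622
  4    25,093.75    23,900.9094    95,603.6375
  Σ                 24,175.4069    96,150.4045
P = 24,175.4069; D_Mac = 3.97720 half-year periods = 1.98860 yrs; D_mod = 1.96453 yrs.
DV01 ≈ 1.96453 × 24,175.4069 × 0.0001 = 4.749341.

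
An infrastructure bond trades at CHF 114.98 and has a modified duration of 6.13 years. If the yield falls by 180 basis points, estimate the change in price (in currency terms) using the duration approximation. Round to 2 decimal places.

+CHF 12.69

Duration approximation: ΔP/P ≈ -D_mod · Δy = -6.13 × (-0.018) = +0.110340.
ΔP ≈ 114.98 × (+0.110340) = +12.6868932.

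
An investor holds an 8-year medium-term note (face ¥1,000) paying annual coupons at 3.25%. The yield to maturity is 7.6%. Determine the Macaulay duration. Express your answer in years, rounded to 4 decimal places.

Periodic yield y = 0.076. Discount each cash flow and weight by its year:
  t   CF        PV=CF/(1+0.076)^t    t·PV
  1        32.50        30.2045        30.2045
  2        32.50        28.0711        56.1421
  3        32.50        26.0883        78.2650
  4        32.50        24.2457        96.9827
  5        32.50        22.5332       112.6658
  6        32.50        20.9416       125.6496
  7        32.50        19.4624       136.2371
  8     1,032.50       574.6348     4,597.0780
  Σ                    746.1815     5,233.2248
Price P = Σ PV = 746.1815.
Macaulay duration = Σ(t·PV) / P = 5,233.2248 / 746.1815 = 7.01334 years.

7.0133 years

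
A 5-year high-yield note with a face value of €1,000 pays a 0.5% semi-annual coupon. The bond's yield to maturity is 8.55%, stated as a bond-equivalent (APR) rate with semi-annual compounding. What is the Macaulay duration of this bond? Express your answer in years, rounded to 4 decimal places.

Periodic yield y = 0.04275. Discount each cash flow and weight by its period:
  t   CF        PV=CF/(1+0.04275)^t    t·PV
  1         2.50         2.3975         2.3975
  2         2.50         2.2992         4.5984
  3         2.50         2.2050         6.6149
  4         2.50         2.1146         8.4582
  5         2.50         2.0279        10.1393
  6         2.50         1.9447        11.6684
  7         2.50         1.8650        13.0550
  8         2.50         1.7885        14.3083
  9         2.50         1.7152        15.4369
  10    1,002.50       659.6027     6,596.0266
  Σ                    677.9602     6,682.7035
Price P = Σ PV = 677.9602.
Macaulay duration = Σ(t·PV) / P = 6,682.7035 / 677.9602 = 9.85707 half-year periods.
In years: 9.85707 / 2 = 4.92854 years.

4.9285 years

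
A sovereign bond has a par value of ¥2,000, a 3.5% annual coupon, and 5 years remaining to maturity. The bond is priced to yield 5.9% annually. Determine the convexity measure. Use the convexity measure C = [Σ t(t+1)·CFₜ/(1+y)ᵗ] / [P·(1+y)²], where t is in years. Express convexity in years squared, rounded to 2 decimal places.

With y = 0.059:
  t   CF        PV=CF/(1+0.059)^t    t·PV        t(t+1)·PV
  1        70.00        66.1001        66.1001         132.2002
  2        70.00        62.4175       124.8349         374.5048
  3        70.00        58.9400       176.8200         707.2800
  4        70.00        55.6563       222.6251       1,113.1257
  5     2,070.00     1,554.1415     7,770.7073      46,624.2436
  Σ                  1,797.2553     8,361.0874      48,951.3543
P = 1,797.2553.
Convexity = Σ t(t+1)·PV / [P·(1+y)²] = 48,951.3543 / (1,797.2553 × 1.121481) = 24.28639.

24.29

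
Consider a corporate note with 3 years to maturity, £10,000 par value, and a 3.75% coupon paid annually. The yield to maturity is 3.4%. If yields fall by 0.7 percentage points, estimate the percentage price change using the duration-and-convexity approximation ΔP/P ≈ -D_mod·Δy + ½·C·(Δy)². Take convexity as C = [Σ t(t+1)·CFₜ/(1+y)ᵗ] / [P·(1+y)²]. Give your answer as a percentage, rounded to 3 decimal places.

With y = 0.034:
  t   CF        PV=CF/(1+0.034)^t    t·PV        t(t+1)·PV
  1       375.00       362.6692       362.6692         725.3385
  2       375.00       350.7440       701.4879       2,104.4637
  3    10,375.00     9,384.8317    28,154.4951     112,617.9805
  Σ                 10,098.2449    29,218.6523     115,447.7827
P = 10,098.2449; D_Mac = 2.89344 yrs; D_mod = 2.79830 yrs; C = 10.69298.
Duration effect: -2.79830 × (-0.007) = +0.019588
Convexity effect: 0.5 × 10.69298 × (-0.007)² = +0.0002620
ΔP/P ≈ +0.019588 + 0.0002620 = +0.019850 = +1.9850%.

+1.985%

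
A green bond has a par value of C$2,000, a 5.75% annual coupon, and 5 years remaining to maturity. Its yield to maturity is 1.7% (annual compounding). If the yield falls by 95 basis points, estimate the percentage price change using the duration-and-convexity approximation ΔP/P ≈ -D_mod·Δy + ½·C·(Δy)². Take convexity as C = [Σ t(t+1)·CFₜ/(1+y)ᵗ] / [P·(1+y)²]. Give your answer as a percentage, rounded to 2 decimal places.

With y = 0.017:
  t   CF        PV=CF/(1+0.017)^t    t·PV        t(t+1)·PV
  1       115.00       113.0777       113.0777         226.1554
  2       115.00       111.1875       222.3750         667.1250
  3       115.00       109.3289       327.9867       1,311.9468
  4       115.00       107.5014       430.0055       2,150.0275
  5     2,115.00     1,944.0418     9,720.2092      58,321.2551
  Σ                  2,385.1373    10,813.6541      62,676.5098
P = 2,385.1373; D_Mac = 4.53377 yrs; D_mod = 4.45798 yrs; C = 25.40677.
Duration effect: -4.45798 × (-0.0095) = +0.042351
Convexity effect: 0.5 × 25.40677 × (-0.0095)² = +0.0011465
ΔP/P ≈ +0.042351 + 0.0011465 = +0.043497 = +4.3497%.

+4.35%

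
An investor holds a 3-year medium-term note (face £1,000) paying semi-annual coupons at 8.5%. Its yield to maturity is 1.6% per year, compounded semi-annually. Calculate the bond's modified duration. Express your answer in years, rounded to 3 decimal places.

Periodic yield y = 0.008. First find Macaulay duration:
  t   CF        PV=CF/(1+0.008)^t    t·PV
  1        42.50        42.1627        42.1627
  2        42.50        41.8281        83.6561
  3        42.50        41.4961       124.4883
  4        42.50        41.1668       164.6671
  5        42.50        40.8401       204.2003
  6     1,042.50       993.8318     5,962.9906
  Σ                  1,201.3255     6,582.1651
P = 1,201.3255; Macaulay duration = 6,582.1651 / 1,201.3255 = 5.47909 half-year periods = 2.73954 years.
Modified duration = D_Mac / (1 + y) = 2.73954 / 1.008 = 2.71780 years.

2.718 years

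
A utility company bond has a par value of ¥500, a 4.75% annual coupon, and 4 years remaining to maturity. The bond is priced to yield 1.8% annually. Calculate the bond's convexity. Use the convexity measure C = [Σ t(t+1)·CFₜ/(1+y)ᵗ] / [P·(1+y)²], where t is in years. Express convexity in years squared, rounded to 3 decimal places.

17.702

With y = 0.018:
  t   CF        PV=CF/(1+0.018)^t    t·PV        t(t+1)·PV
  1        23.75        23.3301        23.3301          46.6601
  2        23.75        22.9175        45.8351         137.5053
  3        23.75        22.5123        67.5370         270.1479
  4       523.75       487.6777     1,950.7109       9,753.5546
  Σ                    556.4377     2,087.4130      10,207.8678
P = 556.4377.
Convexity = Σ t(t+1)·PV / [P·(1+y)²] = 10,207.8678 / (556.4377 × 1.036324) = 17.70203.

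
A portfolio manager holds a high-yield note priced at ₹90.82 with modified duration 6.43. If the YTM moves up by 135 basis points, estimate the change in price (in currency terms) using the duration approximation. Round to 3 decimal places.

-₹7.884

Duration approximation: ΔP/P ≈ -D_mod · Δy = -6.43 × (+0.0135) = -0.086805.
ΔP ≈ 90.82 × (-0.086805) = -7.8836301.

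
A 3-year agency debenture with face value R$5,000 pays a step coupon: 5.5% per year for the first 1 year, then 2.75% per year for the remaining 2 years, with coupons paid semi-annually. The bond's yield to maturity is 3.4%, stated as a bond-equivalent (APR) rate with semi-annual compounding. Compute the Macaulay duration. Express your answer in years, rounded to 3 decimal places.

2.842 years

Periodic yield y = 0.017. Discount each cash flow and weight by its period:
  t   CF        PV=CF/(1+0.017)^t    t·PV
  1       137.50       135.2016       135.2016
  2       137.50       132.9416       265.8831
  3        68.75        65.3597       196.0790
  4        68.75        64.2671       257.0685
  5        68.75        63.1928       315.9642
  6     5,068.75     4,581.1568    27,486.9406
  Σ                  5,042.1196    28,657.1371
Price P = Σ PV = 5,042.1196.
Macaulay duration = Σ(t·PV) / P = 28,657.1371 / 5,042.1196 = 5.68355 half-year periods.
In years: 5.68355 / 2 = 2.84177 years.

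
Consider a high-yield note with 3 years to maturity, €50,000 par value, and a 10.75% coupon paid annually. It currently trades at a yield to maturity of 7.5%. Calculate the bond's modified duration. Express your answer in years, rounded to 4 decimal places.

2.5394 years

Periodic yield y = 0.075. First find Macaulay duration:
  t   CF        PV=CF/(1+0.075)^t    t·PV
  1     5,375.00     5,000.0000     5,000.0000
  2     5,375.00     4,651.1628     9,302.3256
  3    55,375.00    44,574.6915   133,724.0746
  Σ                 54,225.8543   148,026.4002
P = 54,225.8543; Macaulay duration = 148,026.4002 / 54,225.8543 = 2.72981 years.
Modified duration = D_Mac / (1 + y) = 2.72981 / 1.075 = 2.53936 years.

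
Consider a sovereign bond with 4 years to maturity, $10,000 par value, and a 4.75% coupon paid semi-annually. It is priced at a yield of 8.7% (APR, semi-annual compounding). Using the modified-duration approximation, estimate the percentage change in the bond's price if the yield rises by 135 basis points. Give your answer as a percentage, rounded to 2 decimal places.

-4.74%

Periodic yield y = 0.0435. Modified duration first:
  t   CF        PV=CF/(1+0.0435)^t    t·PV
  1       237.50       227.5994       227.5994
  2       237.50       218.1116       436.2231
  3       237.50       209.0192       627.0577
  4       237.50       200.3059       801.2237
  5       237.50       191.9558       959.7792
  6       237.50       183.9539     1,103.7231
  7       237.50       176.2854     1,233.9981
  8    10,237.50     7,282.0606    58,256.4846
  Σ                  8,689.2919    63,646.0891
P = 8,689.2919; D_Mac = 7.32466 half-year periods = 3.66233 yrs; D_mod = 3.66233/(1+0.0435) = 3.50966 yrs.
ΔP/P ≈ -D_mod · Δy = -3.50966 × (+0.0135) = -0.047380 = -4.7380%.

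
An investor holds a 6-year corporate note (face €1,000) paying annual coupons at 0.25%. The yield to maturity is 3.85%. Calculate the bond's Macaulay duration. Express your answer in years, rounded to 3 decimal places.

5.958 years

Periodic yield y = 0.0385. Discount each cash flow and weight by its year:
  t   CF        PV=CF/(1+0.0385)^t    t·PV
  1         2.50         2.4073         2.4073
  2         2.50         2.3181         4.6361
  3         2.50         2.2321         6.6964
  4         2.50         2.1494         8.5975
  5         2.50         2.0697        10.3485
  6     1,002.50       799.1814     4,795.0885
  Σ                    810.3580     4,827.7744
Price P = Σ PV = 810.3580.
Macaulay duration = Σ(t·PV) / P = 4,827.7744 / 810.3580 = 5.95758 years.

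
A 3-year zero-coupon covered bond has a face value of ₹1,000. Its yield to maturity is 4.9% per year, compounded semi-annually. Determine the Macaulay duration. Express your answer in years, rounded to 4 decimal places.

3.0000 years

A zero-coupon bond has a single cash flow at maturity, so its Macaulay duration equals its maturity: 3 years.
(Equivalently: 6 semi-annual periods ÷ 2 = 3 years.)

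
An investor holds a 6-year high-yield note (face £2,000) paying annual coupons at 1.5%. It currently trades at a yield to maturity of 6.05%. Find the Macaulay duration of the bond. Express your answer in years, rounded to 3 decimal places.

5.747 years

Periodic yield y = 0.0605. Discount each cash flow and weight by its year:
  t   CF        PV=CF/(1+0.0605)^t    t·PV
  1        30.00        28.2885        28.2885
  2        30.00        26.6747        53.3494
  3        30.00        25.1530        75.4589
  4        30.00        23.7180        94.8721
  5        30.00        22.3649       111.8247
  6     2,030.00     1,427.0264     8,562.1583
  Σ                  1,553.2256     8,925.9520
Price P = Σ PV = 1,553.2256.
Macaulay duration = Σ(t·PV) / P = 8,925.9520 / 1,553.2256 = 5.74672 years.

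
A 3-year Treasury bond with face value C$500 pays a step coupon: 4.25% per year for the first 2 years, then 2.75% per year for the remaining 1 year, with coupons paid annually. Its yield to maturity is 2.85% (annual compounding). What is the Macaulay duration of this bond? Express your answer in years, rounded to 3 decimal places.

2.880 years

Periodic yield y = 0.0285. Discount each cash flow and weight by its year:
  t   CF        PV=CF/(1+0.0285)^t    t·PV
  1        21.25        20.6612        20.6612
  2        21.25        20.0886        40.1773
  3       513.75       472.2141     1,416.6423
  Σ                    512.9639     1,477.4807
Price P = Σ PV = 512.9639.
Macaulay duration = Σ(t·PV) / P = 1,477.4807 / 512.9639 = 2.88028 years.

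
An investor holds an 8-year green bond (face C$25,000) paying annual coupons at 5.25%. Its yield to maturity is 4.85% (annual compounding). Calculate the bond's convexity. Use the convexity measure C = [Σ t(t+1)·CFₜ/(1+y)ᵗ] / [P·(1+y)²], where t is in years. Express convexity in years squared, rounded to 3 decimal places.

With y = 0.0485:
  t   CF        PV=CF/(1+0.0485)^t    t·PV        t(t+1)·PV
  1     1,312.50     1,251.7883     1,251.7883       2,503.5765
  2     1,312.50     1,193.8849     2,387.7697       7,163.3091
  3     1,312.50     1,138.6599     3,415.9796      13,663.9182
  4     1,312.50     1,085.9894     4,343.9575      21,719.7873
  5     1,312.50     1,035.7552     5,178.7762      31,072.6571
  6     1,312.50       987.8448     5,927.0686      41,489.4802
  7     1,312.50       942.1505     6,595.0533      52,760.4262
  8    26,312.50    18,014.1857   144,113.4854   1,297,021.3686
  Σ                 25,650.2585   173,213.8785   1,467,394.5233
P = 25,650.2585.
Convexity = Σ t(t+1)·PV / [P·(1+y)²] = 1,467,394.5233 / (25,650.2585 × 1.099352) = 52.03772.

52.038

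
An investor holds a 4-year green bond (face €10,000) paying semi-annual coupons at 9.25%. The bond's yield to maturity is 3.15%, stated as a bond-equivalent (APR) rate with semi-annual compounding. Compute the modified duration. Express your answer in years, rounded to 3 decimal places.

Periodic yield y = 0.01575. First find Macaulay duration:
  t   CF        PV=CF/(1+0.01575)^t    t·PV
  1       462.50       455.3286       455.3286
  2       462.50       448.2683       896.5367
  3       462.50       441.3176     1,323.9528
  4       462.50       434.4746     1,737.8985
  5       462.50       427.7378     2,138.6888
  6       462.50       421.1053     2,526.6321
  7       462.50       414.5758     2,902.0304
  8    10,462.50     9,232.9572    73,863.6577
  Σ                 12,275.7652    85,844.7255
P = 12,275.7652; Macaulay duration = 85,844.7255 / 12,275.7652 = 6.99302 half-year periods = 3.49651 years.
Modified duration = D_Mac / (1 + y) = 3.49651 / 1.01575 = 3.44230 years.

3.442 years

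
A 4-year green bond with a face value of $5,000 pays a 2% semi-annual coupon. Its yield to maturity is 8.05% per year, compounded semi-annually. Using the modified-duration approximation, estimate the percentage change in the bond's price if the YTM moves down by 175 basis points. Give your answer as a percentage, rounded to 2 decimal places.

Periodic yield y = 0.04025. Modified duration first:
  t   CF        PV=CF/(1+0.04025)^t    t·PV
  1        50.00        48.0654        48.0654
  2        50.00        46.2056        92.4112
  3        50.00        44.4178       133.2533
  4        50.00        42.6991       170.7966
  5        50.00        41.0470       205.2350
  6        50.00        39.4588       236.7527
  7        50.00        37.9320       265.5241
  8     5,050.00     3,682.8971    29,463.1766
  Σ                  3,982.7228    30,615.2149
P = 3,982.7228; D_Mac = 7.68701 half-year periods = 3.84350 yrs; D_mod = 3.84350/(1+0.04025) = 3.69479 yrs.
ΔP/P ≈ -D_mod · Δy = -3.69479 × (-0.0175) = +0.064659 = +6.4659%.

+6.47%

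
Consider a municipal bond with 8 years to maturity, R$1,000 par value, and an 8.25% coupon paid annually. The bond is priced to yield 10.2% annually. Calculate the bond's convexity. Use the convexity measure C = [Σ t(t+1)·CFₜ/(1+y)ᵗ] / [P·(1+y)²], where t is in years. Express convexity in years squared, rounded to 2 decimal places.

40.45

With y = 0.102:
  t   CF        PV=CF/(1+0.102)^t    t·PV        t(t+1)·PV
  1        82.50        74.8639        74.8639         149.7278
  2        82.50        67.9346       135.8691         407.6074
  3        82.50        61.6466       184.9398         739.7593
  4        82.50        55.9407       223.7626       1,118.8132
  5        82.50        50.7628       253.8142       1,522.8854
  6        82.50        46.0643       276.3857       1,934.7002
  7        82.50        41.8006       292.6044       2,340.8351
  8     1,082.50       497.7086     3,981.6688      35,835.0195
  Σ                    896.7221     5,423.9086      44,049.3477
P = 896.7221.
Convexity = Σ t(t+1)·PV / [P·(1+y)²] = 44,049.3477 / (896.7221 × 1.214404) = 40.44999.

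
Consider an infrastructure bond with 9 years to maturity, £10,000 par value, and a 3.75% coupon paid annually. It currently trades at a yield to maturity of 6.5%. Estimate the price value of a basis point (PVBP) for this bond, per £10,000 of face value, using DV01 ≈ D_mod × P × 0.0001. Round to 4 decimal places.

Periodic yield y = 0.065.
  t   CF        PV=CF/(1+0.065)^t    t·PV
  1       375.00       352.1127       352.1127
  2       375.00       330.6222       661.2445
  3       375.00       310.4434       931.3302
  4       375.00       291.4962     1,165.9846
  5       375.00       273.7053     1,368.5266
  6       375.00       257.0003     1,542.0018
  7       375.00       241.3148     1,689.2038
  8       375.00       226.5867     1,812.6936
  9    10,375.00     5,886.2897    52,976.6076
  Σ                  8,169.5713    62,499.7054
P = 8,169.5713; D_Mac = 7.65030 yrs; D_mod = 7.18338 yrs.
DV01 ≈ 7.18338 × 8,169.5713 × 0.0001 = 5.868517.

£5.8685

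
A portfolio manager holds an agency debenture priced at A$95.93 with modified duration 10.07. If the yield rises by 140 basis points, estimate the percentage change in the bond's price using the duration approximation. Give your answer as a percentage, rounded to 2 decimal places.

Duration approximation: ΔP/P ≈ -D_mod · Δy = -10.07 × (+0.014) = -0.140980.
As a percentage: -14.0980%.

-14.10%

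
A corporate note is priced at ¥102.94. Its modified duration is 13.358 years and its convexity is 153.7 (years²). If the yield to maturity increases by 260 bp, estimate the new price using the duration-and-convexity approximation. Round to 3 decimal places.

Duration effect: -D_mod·Δy = -13.358 × (+0.026) = -0.347308
Convexity effect: ½·C·(Δy)² = 0.5 × 153.7 × (0.026)² = +0.0519506
ΔP/P ≈ -0.347308 + 0.0519506 = -0.2953574
New price ≈ 102.94 × (1 - 0.2953574) = 72.535909244.

¥72.536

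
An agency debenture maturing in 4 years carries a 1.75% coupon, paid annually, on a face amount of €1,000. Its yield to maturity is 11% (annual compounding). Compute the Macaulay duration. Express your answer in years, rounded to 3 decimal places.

Periodic yield y = 0.11. Discount each cash flow and weight by its year:
  t   CF        PV=CF/(1+0.11)^t    t·PV
  1        17.50        15.7658        15.7658
  2        17.50        14.2034        28.4068
  3        17.50        12.7958        38.3875
  4     1,017.50       670.2588     2,681.0351
  Σ                    713.0238     2,763.5952
Price P = Σ PV = 713.0238.
Macaulay duration = Σ(t·PV) / P = 2,763.5952 / 713.0238 = 3.87588 years.

3.876 years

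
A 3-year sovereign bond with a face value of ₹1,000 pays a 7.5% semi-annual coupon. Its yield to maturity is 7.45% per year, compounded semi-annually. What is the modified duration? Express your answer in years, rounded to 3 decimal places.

2.643 years

Periodic yield y = 0.03725. First find Macaulay duration:
  t   CF        PV=CF/(1+0.03725)^t    t·PV
  1        37.50        36.1533        36.1533
  2        37.50        34.8549        69.7099
  3        37.50        33.6032       100.8097
  4        37.50        32.3965       129.5858
  5        37.50        31.2330       156.1651
  6     1,037.50       833.0814     4,998.4885
  Σ                  1,001.3223     5,490.9123
P = 1,001.3223; Macaulay duration = 5,490.9123 / 1,001.3223 = 5.48366 half-year periods = 2.74183 years.
Modified duration = D_Mac / (1 + y) = 2.74183 / 1.03725 = 2.64337 years.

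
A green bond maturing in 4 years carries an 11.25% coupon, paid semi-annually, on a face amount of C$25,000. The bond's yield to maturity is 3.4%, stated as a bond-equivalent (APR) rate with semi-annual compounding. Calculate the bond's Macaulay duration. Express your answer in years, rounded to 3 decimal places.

3.420 years

Periodic yield y = 0.017. Discount each cash flow and weight by its period:
  t   CF        PV=CF/(1+0.017)^t    t·PV
  1     1,406.25     1,382.7434     1,382.7434
  2     1,406.25     1,359.6297     2,719.2593
  3     1,406.25     1,336.9023     4,010.7070
  4     1,406.25     1,314.5549     5,258.2195
  5     1,406.25     1,292.5810     6,462.9050
  6     1,406.25     1,270.9744     7,625.8467
  7     1,406.25     1,249.7290     8,748.1033
  8    26,406.25    23,074.8617   184,598.8938
  Σ                 32,281.9765   220,806.6780
Price P = Σ PV = 32,281.9765.
Macaulay duration = Σ(t·PV) / P = 220,806.6780 / 32,281.9765 = 6.83994 half-year periods.
In years: 6.83994 / 2 = 3.41997 years.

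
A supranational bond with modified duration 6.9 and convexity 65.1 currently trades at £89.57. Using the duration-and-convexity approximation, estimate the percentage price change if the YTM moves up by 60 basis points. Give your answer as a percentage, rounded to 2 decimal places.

-4.02%

Duration effect: -D_mod·Δy = -6.9 × (+0.006) = -0.041400
Convexity effect: ½·C·(Δy)² = 0.5 × 65.1 × (0.006)² = +0.0011718
ΔP/P ≈ -0.041400 + 0.0011718 = -0.0402282
= -4.02282%.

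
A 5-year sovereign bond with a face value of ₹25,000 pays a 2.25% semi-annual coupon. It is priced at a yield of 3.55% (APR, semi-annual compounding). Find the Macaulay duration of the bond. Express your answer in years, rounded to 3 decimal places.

Periodic yield y = 0.01775. Discount each cash flow and weight by its period:
  t   CF        PV=CF/(1+0.01775)^t    t·PV
  1       281.25       276.3449       276.3449
  2       281.25       271.5253       543.0506
  3       281.25       266.7898       800.3694
  4       281.25       262.1369     1,048.5474
  5       281.25       257.5651     1,287.8254
  6       281.25       253.0730     1,518.4382
  7       281.25       248.6593     1,740.6153
  8       281.25       244.3226     1,954.5808
  9       281.25       240.0615     2,160.5536
  10   25,281.25    21,202.5176   212,025.1762
  Σ                 23,522.9960   223,355.5017
Price P = Σ PV = 23,522.9960.
Macaulay duration = Σ(t·PV) / P = 223,355.5017 / 23,522.9960 = 9.49520 half-year periods.
In years: 9.49520 / 2 = 4.74760 years.

4.748 years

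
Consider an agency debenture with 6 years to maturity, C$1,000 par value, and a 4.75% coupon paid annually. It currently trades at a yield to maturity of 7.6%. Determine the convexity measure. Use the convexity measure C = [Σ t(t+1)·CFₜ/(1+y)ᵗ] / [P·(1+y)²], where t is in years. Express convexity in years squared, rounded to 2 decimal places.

With y = 0.076:
  t   CF        PV=CF/(1+0.076)^t    t·PV        t(t+1)·PV
  1        47.50        44.1450        44.1450          88.2900
  2        47.50        41.0269        82.0539         246.1616
  3        47.50        38.1291       114.3874         457.5495
  4        47.50        35.4360       141.7439         708.7197
  5        47.50        32.9331       164.6654         987.9922
  6     1,047.50       674.9637     4,049.7821      28,348.4745
  Σ                    866.6338     4,596.7776      30,837.1875
P = 866.6338.
Convexity = Σ t(t+1)·PV / [P·(1+y)²] = 30,837.1875 / (866.6338 × 1.157776) = 30.73368.

30.73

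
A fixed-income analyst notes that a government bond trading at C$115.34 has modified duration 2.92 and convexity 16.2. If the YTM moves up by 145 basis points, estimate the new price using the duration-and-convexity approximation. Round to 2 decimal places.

C$110.65

Duration effect: -D_mod·Δy = -2.92 × (+0.0145) = -0.042340
Convexity effect: ½·C·(Δy)² = 0.5 × 16.2 × (0.0145)² = +0.001703025
ΔP/P ≈ -0.042340 + 0.001703025 = -0.040636975
New price ≈ 115.34 × (1 - 0.040636975) = 110.6529313035.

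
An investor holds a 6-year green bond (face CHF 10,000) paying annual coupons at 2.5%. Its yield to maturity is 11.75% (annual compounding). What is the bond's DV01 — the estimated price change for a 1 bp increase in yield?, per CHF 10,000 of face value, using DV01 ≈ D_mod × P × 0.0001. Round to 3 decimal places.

CHF 3.051

Periodic yield y = 0.1175.
  t   CF        PV=CF/(1+0.1175)^t    t·PV
  1       250.00       223.7136       223.7136
  2       250.00       200.1912       400.3824
  3       250.00       179.1420       537.4260
  4       250.00       160.3060       641.2242
  5       250.00       143.4506       717.2530
  6    10,250.00     5,263.0643    31,578.3857
  Σ                  6,169.8677    34,098.3848
P = 6,169.8677; D_Mac = 5.52660 yrs; D_mod = 4.94550 yrs.
DV01 ≈ 4.94550 × 6,169.8677 × 0.0001 = 3.051310.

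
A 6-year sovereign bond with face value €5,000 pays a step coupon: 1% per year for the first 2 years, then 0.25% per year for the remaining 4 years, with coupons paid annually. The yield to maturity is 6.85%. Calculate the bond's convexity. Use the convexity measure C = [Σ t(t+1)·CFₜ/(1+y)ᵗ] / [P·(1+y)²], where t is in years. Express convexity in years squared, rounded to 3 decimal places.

35.764

With y = 0.0685:
  t   CF        PV=CF/(1+0.0685)^t    t·PV        t(t+1)·PV
  1        50.00        46.7946        46.7946          93.5891
  2        50.00        43.7946        87.5893         262.7678
  3        12.50        10.2468        30.7403         122.9611
  4        12.50         9.5899        38.3594         191.7970
  5        12.50         8.9751        44.8753         269.2518
  6     5,012.50     3,368.2726    20,209.6353     141,467.4473
  Σ                  3,487.6734    20,457.9942     142,407.8142
P = 3,487.6734.
Convexity = Σ t(t+1)·PV / [P·(1+y)²] = 142,407.8142 / (3,487.6734 × 1.141692) = 35.76424.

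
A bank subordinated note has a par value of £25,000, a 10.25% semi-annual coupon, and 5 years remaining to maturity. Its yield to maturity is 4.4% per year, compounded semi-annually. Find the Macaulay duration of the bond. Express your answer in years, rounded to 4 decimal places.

4.1540 years

Periodic yield y = 0.022. Discount each cash flow and weight by its period:
  t   CF        PV=CF/(1+0.022)^t    t·PV
  1     1,281.25     1,253.6693     1,253.6693
  2     1,281.25     1,226.6823     2,453.3645
  3     1,281.25     1,200.2762     3,600.8286
  4     1,281.25     1,174.4385     4,697.7542
  5     1,281.25     1,149.1571     5,745.7854
  6     1,281.25     1,124.4198     6,746.5191
  7     1,281.25     1,100.2151     7,701.5058
  8     1,281.25     1,076.5314     8,612.2514
  9     1,281.25     1,053.3576     9,480.2180
  10   26,281.25    21,141.5614   211,415.6144
  Σ                 31,500.3087   261,707.5107
Price P = Σ PV = 31,500.3087.
Macaulay duration = Σ(t·PV) / P = 261,707.5107 / 31,500.3087 = 8.30809 half-year periods.
In years: 8.30809 / 2 = 4.15405 years.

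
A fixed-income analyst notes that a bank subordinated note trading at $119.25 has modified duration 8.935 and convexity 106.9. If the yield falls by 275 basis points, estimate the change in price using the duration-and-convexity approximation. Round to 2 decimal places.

+$34.12

Duration effect: -D_mod·Δy = -8.935 × (-0.0275) = +0.2457125
Convexity effect: ½·C·(Δy)² = 0.5 × 106.9 × (-0.0275)² = +0.0404215625
ΔP/P ≈ +0.2457125 + 0.0404215625 = +0.2861340625
ΔP ≈ 119.25 × (+0.2861340625) = +34.121486953125.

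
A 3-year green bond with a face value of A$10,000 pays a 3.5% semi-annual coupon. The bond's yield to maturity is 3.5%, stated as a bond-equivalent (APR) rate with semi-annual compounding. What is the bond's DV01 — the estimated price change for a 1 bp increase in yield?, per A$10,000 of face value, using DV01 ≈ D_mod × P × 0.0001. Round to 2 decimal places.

Periodic yield y = 0.0175.
  t   CF        PV=CF/(1+0.0175)^t    t·PV
  1       175.00       171.9902       171.9902
  2       175.00       169.0321       338.0642
  3       175.00       166.1249       498.3748
  4       175.00       163.2677       653.0710
  5       175.00       160.4597       802.2985
  6    10,175.00     9,169.1254    55,014.7522
  Σ                 10,000.0000    57,478.5508
P = 10,000.0000; D_Mac = 5.74786 half-year periods = 2.87393 yrs; D_mod = 2.82450 yrs.
DV01 ≈ 2.82450 × 10,000.0000 × 0.0001 = 2.824499.

A$2.82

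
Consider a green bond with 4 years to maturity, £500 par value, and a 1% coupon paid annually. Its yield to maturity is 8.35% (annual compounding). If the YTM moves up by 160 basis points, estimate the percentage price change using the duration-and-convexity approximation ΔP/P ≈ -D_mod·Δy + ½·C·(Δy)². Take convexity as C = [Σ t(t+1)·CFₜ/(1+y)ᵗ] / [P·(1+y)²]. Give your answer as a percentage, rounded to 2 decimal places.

With y = 0.0835:
  t   CF        PV=CF/(1+0.0835)^t    t·PV        t(t+1)·PV
  1         5.00         4.6147         4.6147           9.2293
  2         5.00         4.2590         8.5181          25.5543
  3         5.00         3.9308        11.7925          47.1699
  4       505.00       366.4171     1,465.6683       7,328.3417
  Σ                    379.2216     1,490.5936       7,410.2952
P = 379.2216; D_Mac = 3.93067 yrs; D_mod = 3.62775 yrs; C = 16.64503.
Duration effect: -3.62775 × (+0.016) = -0.058044
Convexity effect: 0.5 × 16.64503 × (0.016)² = +0.0021306
ΔP/P ≈ -0.058044 + 0.0021306 = -0.055913 = -5.5913%.

-5.59%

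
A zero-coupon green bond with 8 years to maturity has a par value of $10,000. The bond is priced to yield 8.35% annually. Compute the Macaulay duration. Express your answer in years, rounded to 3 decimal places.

8.000 years

A zero-coupon bond has a single cash flow at maturity, so its Macaulay duration equals its maturity: 8 years.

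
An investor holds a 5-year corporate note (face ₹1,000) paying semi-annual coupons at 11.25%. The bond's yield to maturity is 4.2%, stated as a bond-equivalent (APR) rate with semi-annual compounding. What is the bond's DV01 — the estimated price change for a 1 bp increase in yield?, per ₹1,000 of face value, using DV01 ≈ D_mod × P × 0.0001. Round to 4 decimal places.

Periodic yield y = 0.021.
  t   CF        PV=CF/(1+0.021)^t    t·PV
  1        56.25        55.0930        55.0930
  2        56.25        53.9599       107.9198
  3        56.25        52.8500       158.5501
  4        56.25        51.7630       207.0521
  5        56.25        50.6983       253.4917
  6        56.25        49.6556       297.9335
  7        56.25        48.6343       340.4398
  8        56.25        47.6339       381.0716
  9        56.25        46.6542       419.8879
  10    1,056.25       858.0435     8,580.4349
  Σ                  1,314.9858    10,801.8745
P = 1,314.9858; D_Mac = 8.21444 half-year periods = 4.10722 yrs; D_mod = 4.02274 yrs.
DV01 ≈ 4.02274 × 1,314.9858 × 0.0001 = 0.528985.

₹0.5290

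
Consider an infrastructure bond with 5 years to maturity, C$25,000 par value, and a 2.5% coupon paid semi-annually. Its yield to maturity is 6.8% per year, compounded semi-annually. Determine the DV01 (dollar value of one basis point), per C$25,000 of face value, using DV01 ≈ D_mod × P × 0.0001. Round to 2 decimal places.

Periodic yield y = 0.034.
  t   CF        PV=CF/(1+0.034)^t    t·PV
  1       312.50       302.2244       302.2244
  2       312.50       292.2866       584.5733
  3       312.50       282.6757       848.0270
  4       312.50       273.3807     1,093.5228
  5       312.50       264.3914     1,321.9570
  6       312.50       255.6977     1,534.1861
  7       312.50       247.2898     1,731.0288
  8       312.50       239.1584     1,913.2675
  9       312.50       231.2944     2,081.6499
  10   25,312.50    18,118.8093   181,188.0925
  Σ                 20,507.2084   192,598.5292
P = 20,507.2084; D_Mac = 9.39175 half-year periods = 4.69587 yrs; D_mod = 4.54146 yrs.
DV01 ≈ 4.54146 × 20,507.2084 × 0.0001 = 9.313275.

C$9.31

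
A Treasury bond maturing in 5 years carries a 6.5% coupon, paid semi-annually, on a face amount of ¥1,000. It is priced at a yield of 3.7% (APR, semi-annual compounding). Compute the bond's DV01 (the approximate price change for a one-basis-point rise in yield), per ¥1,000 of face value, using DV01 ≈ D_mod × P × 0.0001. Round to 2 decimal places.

Periodic yield y = 0.0185.
  t   CF        PV=CF/(1+0.0185)^t    t·PV
  1        32.50        31.9097        31.9097
  2        32.50        31.3301        62.6601
  3        32.50        30.7610        92.2830
  4        32.50        30.2022       120.8090
  5        32.50        29.6537       148.2683
  6        32.50        29.1150       174.6901
  7        32.50        28.5862       200.1033
  8        32.50        28.0669       224.5355
  9        32.50        27.5571       248.0142
  10    1,032.50       859.5670     8,595.6699
  Σ                  1,126.7489     9,898.9430
P = 1,126.7489; D_Mac = 8.78540 half-year periods = 4.39270 yrs; D_mod = 4.31291 yrs.
DV01 ≈ 4.31291 × 1,126.7489 × 0.0001 = 0.485957.

¥0.49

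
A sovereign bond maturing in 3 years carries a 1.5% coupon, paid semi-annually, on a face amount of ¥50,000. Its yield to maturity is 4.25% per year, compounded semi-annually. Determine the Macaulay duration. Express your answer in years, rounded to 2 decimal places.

Periodic yield y = 0.02125. Discount each cash flow and weight by its period:
  t   CF        PV=CF/(1+0.02125)^t    t·PV
  1       375.00       367.1971       367.1971
  2       375.00       359.5565       719.1130
  3       375.00       352.0749     1,056.2247
  4       375.00       344.7490     1,378.9959
  5       375.00       337.5755     1,687.8775
  6    50,375.00    44,404.0560   266,424.3361
  Σ                 46,165.2089   271,633.7443
Price P = Σ PV = 46,165.2089.
Macaulay duration = Σ(t·PV) / P = 271,633.7443 / 46,165.2089 = 5.88395 half-year periods.
In years: 5.88395 / 2 = 2.94197 years.

2.94 years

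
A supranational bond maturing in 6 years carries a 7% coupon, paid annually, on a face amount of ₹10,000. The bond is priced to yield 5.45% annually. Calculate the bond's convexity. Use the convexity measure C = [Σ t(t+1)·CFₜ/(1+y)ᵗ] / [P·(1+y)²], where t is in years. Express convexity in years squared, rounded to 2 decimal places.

30.59

With y = 0.0545:
  t   CF        PV=CF/(1+0.0545)^t    t·PV        t(t+1)·PV
  1       700.00       663.8217       663.8217       1,327.6434
  2       700.00       629.5132     1,259.0265       3,777.0795
  3       700.00       596.9779     1,790.9338       7,163.7354
  4       700.00       566.1242     2,264.4967      11,322.4836
  5       700.00       536.8650     2,684.3252      16,105.9510
  6    10,700.00     7,782.2338    46,693.4027     326,853.8190
  Σ                 10,775.5359    55,356.0066     366,550.7118
P = 10,775.5359.
Convexity = Σ t(t+1)·PV / [P·(1+y)²] = 366,550.7118 / (10,775.5359 × 1.111970) = 30.59159.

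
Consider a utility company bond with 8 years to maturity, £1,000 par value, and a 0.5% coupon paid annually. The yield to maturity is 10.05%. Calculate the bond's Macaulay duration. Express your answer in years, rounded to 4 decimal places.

7.7834 years

Periodic yield y = 0.1005. Discount each cash flow and weight by its year:
  t   CF        PV=CF/(1+0.1005)^t    t·PV
  1         5.00         4.5434         4.5434
  2         5.00         4.1285         8.2570
  3         5.00         3.7515        11.2544
  4         5.00         3.4089        13.6355
  5         5.00         3.0976        15.4878
  6         5.00         2.8147        16.8881
  7         5.00         2.5576        17.9035
  8     1,005.00       467.1385     3,737.1082
  Σ                    491.4406     3,825.0778
Price P = Σ PV = 491.4406.
Macaulay duration = Σ(t·PV) / P = 3,825.0778 / 491.4406 = 7.78340 years.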